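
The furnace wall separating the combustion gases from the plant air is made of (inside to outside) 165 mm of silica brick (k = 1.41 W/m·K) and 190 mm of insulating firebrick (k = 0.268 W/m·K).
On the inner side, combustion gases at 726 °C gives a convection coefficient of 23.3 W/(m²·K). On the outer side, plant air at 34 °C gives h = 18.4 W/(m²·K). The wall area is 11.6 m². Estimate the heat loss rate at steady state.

Thermal resistances in series:
R_inner film = 1/(h_i·A) = 1/(23.3×11.6) = 0.0037 K/W
R_silica brick = L/(kA) = 0.165/(1.41×11.6) = 0.01009 K/W
R_insulating firebrick = L/(kA) = 0.19/(0.268×11.6) = 0.06112 K/W
R_outer film = 1/(h_o·A) = 1/(18.4×11.6) = 0.004685 K/W
R_total = 0.07959 K/W
Q = ΔT / R_total = 692 / 0.07959

Q ≈ 8690 W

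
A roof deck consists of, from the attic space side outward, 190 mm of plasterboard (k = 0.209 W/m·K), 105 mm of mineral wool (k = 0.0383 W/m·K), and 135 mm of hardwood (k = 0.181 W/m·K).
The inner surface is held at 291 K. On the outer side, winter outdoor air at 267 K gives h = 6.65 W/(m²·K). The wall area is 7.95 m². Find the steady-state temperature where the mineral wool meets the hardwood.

T ≈ 272 K

Model the wall as resistances in series:
R_plasterboard = L/(kA) = 0.19/(0.209×7.95) = 0.1144 K/W
R_mineral wool = L/(kA) = 0.105/(0.0383×7.95) = 0.3448 K/W
R_hardwood = L/(kA) = 0.135/(0.181×7.95) = 0.09382 K/W
R_outer film = 1/(h_o·A) = 1/(6.65×7.95) = 0.01892 K/W
R_total = 0.5719 K/W;  Q = ΔT/R_total = 24/0.5719 = 41.96 W
T_interface = T_inner − Q·ΣR(inner→interface) = 291 − 42×0.4592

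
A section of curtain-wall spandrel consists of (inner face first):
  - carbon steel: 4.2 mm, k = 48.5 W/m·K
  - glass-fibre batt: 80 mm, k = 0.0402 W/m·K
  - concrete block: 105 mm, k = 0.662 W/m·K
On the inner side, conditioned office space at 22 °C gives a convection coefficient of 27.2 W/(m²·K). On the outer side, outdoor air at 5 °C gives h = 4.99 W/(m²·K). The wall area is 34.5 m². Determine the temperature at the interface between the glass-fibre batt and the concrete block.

Thermal resistances in series:
R_inner film = 1/(h_i·A) = 1/(27.2×34.5) = 0.001066 K/W
R_carbon steel = L/(kA) = 0.0042/(48.5×34.5) = 2.51×10^-6 K/W
R_glass-fibre batt = L/(kA) = 0.08/(0.0402×34.5) = 0.05768 K/W
R_concrete block = L/(kA) = 0.105/(0.662×34.5) = 0.004597 K/W
R_outer film = 1/(h_o·A) = 1/(4.99×34.5) = 0.005809 K/W
R_total = 0.06916 K/W;  Q = ΔT/R_total = 17/0.06916 = 245.8 W
T_interface = T_inner − Q·ΣR(inner→interface) = 22 − 246×0.05875

T ≈ 7.56 °C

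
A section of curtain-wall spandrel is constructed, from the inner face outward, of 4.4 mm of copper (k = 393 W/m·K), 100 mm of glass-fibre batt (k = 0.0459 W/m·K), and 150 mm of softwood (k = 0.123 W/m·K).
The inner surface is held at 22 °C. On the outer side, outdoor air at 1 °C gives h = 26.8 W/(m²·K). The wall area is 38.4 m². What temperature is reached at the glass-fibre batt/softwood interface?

T ≈ 8.68 °C

Treating each layer as a thermal resistance in series:
R_copper = L/(kA) = 0.0044/(393×38.4) = 2.916×10^-7 K/W
R_glass-fibre batt = L/(kA) = 0.1/(0.0459×38.4) = 0.05674 K/W
R_softwood = L/(kA) = 0.15/(0.123×38.4) = 0.03176 K/W
R_outer film = 1/(h_o·A) = 1/(26.8×38.4) = 9.717×10^-4 K/W
R_total = 0.08947 K/W;  Q = ΔT/R_total = 21/0.08947 = 234.7 W
T_interface = T_inner − Q·ΣR(inner→interface) = 22 − 235×0.05674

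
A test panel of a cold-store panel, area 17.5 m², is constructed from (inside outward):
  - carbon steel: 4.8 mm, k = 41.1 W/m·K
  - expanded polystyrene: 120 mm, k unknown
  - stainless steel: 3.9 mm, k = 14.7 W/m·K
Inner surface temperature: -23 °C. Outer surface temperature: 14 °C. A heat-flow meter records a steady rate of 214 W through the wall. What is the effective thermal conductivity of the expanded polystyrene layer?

k ≈ 0.0397 W/(m·K)

Using the resistance-network approach (series):
R_carbon steel = L/(kA) = 0.0048/(41.1×17.5) = 6.674×10^-6 K/W
R_stainless steel = L/(kA) = 0.0039/(14.7×17.5) = 1.516×10^-5 K/W
Sum of known resistances R_other = 2.183×10^-5 K/W
Total R = ΔT/Q = 37/214 = 0.1729 K/W
R_expanded polystyrene = R_total − R_other = 0.1729 K/W
k = L/(R·A) = 0.12/(0.1729×17.5)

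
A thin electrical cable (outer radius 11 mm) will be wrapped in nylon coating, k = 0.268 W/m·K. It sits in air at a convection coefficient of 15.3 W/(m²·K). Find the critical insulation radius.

For a cylinder r_cr = k/h = 0.268/15.3
r_cr = 17.5 mm; since the bare radius (11 mm) is below r_cr, adding a thin layer of insulation will *increase* heat loss.

r_cr ≈ 17.5 mm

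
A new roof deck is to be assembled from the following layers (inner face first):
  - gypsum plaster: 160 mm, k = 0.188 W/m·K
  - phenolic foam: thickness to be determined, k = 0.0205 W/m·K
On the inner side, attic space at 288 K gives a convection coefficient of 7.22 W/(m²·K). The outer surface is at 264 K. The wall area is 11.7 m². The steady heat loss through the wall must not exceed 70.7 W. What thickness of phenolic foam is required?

L ≈ 61.1 mm

Using the resistance-network approach (series):
R_inner film = 1/(h_i·A) = 1/(7.22×11.7) = 0.01184 K/W
R_gypsum plaster = L/(kA) = 0.16/(0.188×11.7) = 0.07274 K/W
Sum of the known resistances R_other = 0.08458 K/W
Required total resistance R_tot = ΔT/Q_allow = 24/70.7 = 0.3395 K/W
R_phenolic foam = R_tot − R_other = 0.2549 K/W
L = R·k·A = 0.2549×0.0205×11.7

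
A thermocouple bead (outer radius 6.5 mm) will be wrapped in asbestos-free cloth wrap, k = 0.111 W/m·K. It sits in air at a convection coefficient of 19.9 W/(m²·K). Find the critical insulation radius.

For a sphere r_cr = 2k/h = 2×0.111/19.9
r_cr = 11.2 mm; since the bare radius (6.5 mm) is below r_cr, adding a thin layer of insulation will *increase* heat loss.

r_cr ≈ 11.2 mm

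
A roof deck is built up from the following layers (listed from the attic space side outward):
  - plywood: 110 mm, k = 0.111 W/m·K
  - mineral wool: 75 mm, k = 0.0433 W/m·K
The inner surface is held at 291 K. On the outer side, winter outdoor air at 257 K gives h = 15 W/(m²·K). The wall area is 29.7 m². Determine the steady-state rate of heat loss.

Series thermal resistances:
R_plywood = L/(kA) = 0.11/(0.111×29.7) = 0.03337 K/W
R_mineral wool = L/(kA) = 0.075/(0.0433×29.7) = 0.05832 K/W
R_outer film = 1/(h_o·A) = 1/(15×29.7) = 0.002245 K/W
R_total = 0.09393 K/W
Q = ΔT / R_total = 34 / 0.09393

Q ≈ 362 W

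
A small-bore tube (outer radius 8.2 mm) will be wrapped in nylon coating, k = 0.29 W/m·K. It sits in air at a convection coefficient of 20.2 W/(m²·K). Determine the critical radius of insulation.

r_cr ≈ 14.4 mm

For a cylinder r_cr = k/h = 0.29/20.2
r_cr = 14.4 mm; since the bare radius (8.2 mm) is below r_cr, adding a thin layer of insulation will *increase* heat loss.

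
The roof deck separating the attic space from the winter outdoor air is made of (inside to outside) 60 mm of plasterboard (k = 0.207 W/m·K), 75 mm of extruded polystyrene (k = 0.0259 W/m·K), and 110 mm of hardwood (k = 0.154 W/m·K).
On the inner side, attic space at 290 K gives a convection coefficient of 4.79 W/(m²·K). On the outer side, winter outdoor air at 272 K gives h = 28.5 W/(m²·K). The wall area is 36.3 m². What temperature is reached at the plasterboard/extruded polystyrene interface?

Model the wall as resistances in series:
R_inner film = 1/(h_i·A) = 1/(4.79×36.3) = 0.005751 K/W
R_plasterboard = L/(kA) = 0.06/(0.207×36.3) = 0.007985 K/W
R_extruded polystyrene = L/(kA) = 0.075/(0.0259×36.3) = 0.07977 K/W
R_hardwood = L/(kA) = 0.11/(0.154×36.3) = 0.01968 K/W
R_outer film = 1/(h_o·A) = 1/(28.5×36.3) = 9.666×10^-4 K/W
R_total = 0.1142 K/W;  Q = ΔT/R_total = 18/0.1142 = 157.7 W
T_interface = T_inner − Q·ΣR(inner→interface) = 290 − 158×0.01374

T ≈ 288 K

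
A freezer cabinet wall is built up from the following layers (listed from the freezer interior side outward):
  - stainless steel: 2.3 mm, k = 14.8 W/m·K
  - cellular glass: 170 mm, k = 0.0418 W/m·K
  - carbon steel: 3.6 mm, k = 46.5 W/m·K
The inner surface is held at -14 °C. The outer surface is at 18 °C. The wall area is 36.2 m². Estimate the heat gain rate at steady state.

Q ≈ 285 W

Series thermal resistances:
R_stainless steel = L/(kA) = 0.0023/(14.8×36.2) = 4.293×10^-6 K/W
R_cellular glass = L/(kA) = 0.17/(0.0418×36.2) = 0.1123 K/W
R_carbon steel = L/(kA) = 0.0036/(46.5×36.2) = 2.139×10^-6 K/W
R_total = 0.1124 K/W
Q = ΔT / R_total = 32 / 0.1124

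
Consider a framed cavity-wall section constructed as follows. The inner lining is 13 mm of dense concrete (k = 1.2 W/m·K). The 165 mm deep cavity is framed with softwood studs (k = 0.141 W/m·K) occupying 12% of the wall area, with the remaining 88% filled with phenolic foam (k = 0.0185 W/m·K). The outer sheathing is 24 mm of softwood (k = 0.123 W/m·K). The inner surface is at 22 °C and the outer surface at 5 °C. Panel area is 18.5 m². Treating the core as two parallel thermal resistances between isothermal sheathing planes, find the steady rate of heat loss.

Sheathing layers in series; stud and cavity paths in parallel between them.
R_inner = 0.013/(1.2×18.5) = 5.856×10^-4 K/W
R_stud  = 0.165/(0.141×0.12×18.5) = 0.5271 K/W
R_cav   = 0.165/(0.0185×0.88×18.5) = 0.5478 K/W
1/R_core = 1/R_stud + 1/R_cav → R_core = 0.2686 K/W
R_outer = 0.024/(0.123×18.5) = 0.01055 K/W
R_total = 0.2798 K/W
Q = ΔT/R_total = 17/0.2798

Q ≈ 60.8 W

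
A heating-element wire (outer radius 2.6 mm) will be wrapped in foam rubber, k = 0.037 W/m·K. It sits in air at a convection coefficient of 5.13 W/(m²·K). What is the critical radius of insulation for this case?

For a cylinder r_cr = k/h = 0.037/5.13
r_cr = 7.21 mm; since the bare radius (2.6 mm) is below r_cr, adding a thin layer of insulation will *increase* heat loss.

r_cr ≈ 7.21 mm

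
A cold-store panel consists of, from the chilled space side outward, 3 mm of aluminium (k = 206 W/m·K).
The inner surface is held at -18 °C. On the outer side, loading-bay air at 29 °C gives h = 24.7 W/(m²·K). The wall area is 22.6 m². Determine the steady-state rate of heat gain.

Q ≈ 26200 W

Series thermal resistances:
R_aluminium = L/(kA) = 0.003/(206×22.6) = 6.444×10^-7 K/W
R_outer film = 1/(h_o·A) = 1/(24.7×22.6) = 0.001791 K/W
R_total = 0.001792 K/W
Q = ΔT / R_total = 47 / 0.001792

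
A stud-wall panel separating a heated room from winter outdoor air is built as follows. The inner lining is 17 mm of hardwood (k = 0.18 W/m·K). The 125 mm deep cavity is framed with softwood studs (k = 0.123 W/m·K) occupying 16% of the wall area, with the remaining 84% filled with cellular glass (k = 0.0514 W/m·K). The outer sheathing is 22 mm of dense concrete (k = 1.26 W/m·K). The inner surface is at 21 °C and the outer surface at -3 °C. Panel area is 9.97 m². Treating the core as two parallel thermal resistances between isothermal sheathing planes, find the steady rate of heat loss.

Q ≈ 114 W

Sheathing layers in series; stud and cavity paths in parallel between them.
R_inner = 0.017/(0.18×9.97) = 0.009473 K/W
R_stud  = 0.125/(0.123×0.16×9.97) = 0.6371 K/W
R_cav   = 0.125/(0.0514×0.84×9.97) = 0.2904 K/W
1/R_core = 1/R_stud + 1/R_cav → R_core = 0.1995 K/W
R_outer = 0.022/(1.26×9.97) = 0.001751 K/W
R_total = 0.2107 K/W
Q = ΔT/R_total = 24/0.2107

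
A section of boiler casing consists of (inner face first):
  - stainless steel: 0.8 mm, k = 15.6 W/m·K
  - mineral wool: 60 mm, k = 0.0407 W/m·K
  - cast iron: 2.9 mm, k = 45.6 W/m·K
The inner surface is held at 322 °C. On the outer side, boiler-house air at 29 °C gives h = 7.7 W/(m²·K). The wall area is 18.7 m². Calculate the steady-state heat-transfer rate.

Q ≈ 3420 W

Model the wall as resistances in series:
R_stainless steel = L/(kA) = 0.0008/(15.6×18.7) = 2.742×10^-6 K/W
R_mineral wool = L/(kA) = 0.06/(0.0407×18.7) = 0.07883 K/W
R_cast iron = L/(kA) = 0.0029/(45.6×18.7) = 3.401×10^-6 K/W
R_outer film = 1/(h_o·A) = 1/(7.7×18.7) = 0.006945 K/W
R_total = 0.08579 K/W
Q = ΔT / R_total = 293 / 0.08579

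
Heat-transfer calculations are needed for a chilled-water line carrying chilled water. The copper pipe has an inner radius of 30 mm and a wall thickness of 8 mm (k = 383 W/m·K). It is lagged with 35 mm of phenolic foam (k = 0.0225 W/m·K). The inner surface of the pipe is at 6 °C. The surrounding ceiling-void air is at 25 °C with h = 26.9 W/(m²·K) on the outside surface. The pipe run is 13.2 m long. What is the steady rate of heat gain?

Radial resistances (cylindrical: R_cond = ln(r_o/r_i)/(2πkL), R_conv = 1/(h·2πrL)):
R_copper pipe wall = ln(38/30)/(2π×383×13.2) = 7.442×10^-6 K/W
R_phenolic foam = ln(73/38)/(2π×0.0225×13.2) = 0.3499 K/W
R_outer film = 1/(h_o·2πr_oL) = 1/(26.9×2π×0.073×13.2) = 0.00614 K/W
R_total = 0.356 K/W
Q = ΔT/R_total = 19/0.356

Q ≈ 53.4 W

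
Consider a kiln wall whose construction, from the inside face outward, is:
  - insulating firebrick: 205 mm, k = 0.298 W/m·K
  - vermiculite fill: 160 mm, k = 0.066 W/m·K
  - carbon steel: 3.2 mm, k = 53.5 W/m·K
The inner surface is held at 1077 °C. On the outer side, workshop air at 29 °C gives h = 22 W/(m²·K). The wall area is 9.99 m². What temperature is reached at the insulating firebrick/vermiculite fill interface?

Using the resistance-network approach (series):
R_insulating firebrick = L/(kA) = 0.205/(0.298×9.99) = 0.06886 K/W
R_vermiculite fill = L/(kA) = 0.16/(0.066×9.99) = 0.2427 K/W
R_carbon steel = L/(kA) = 0.0032/(53.5×9.99) = 5.987×10^-6 K/W
R_outer film = 1/(h_o·A) = 1/(22×9.99) = 0.00455 K/W
R_total = 0.3161 K/W;  Q = ΔT/R_total = 1048/0.3161 = 3316 W
T_interface = T_inner − Q·ΣR(inner→interface) = 1077 − 3320×0.06886

T ≈ 849 °C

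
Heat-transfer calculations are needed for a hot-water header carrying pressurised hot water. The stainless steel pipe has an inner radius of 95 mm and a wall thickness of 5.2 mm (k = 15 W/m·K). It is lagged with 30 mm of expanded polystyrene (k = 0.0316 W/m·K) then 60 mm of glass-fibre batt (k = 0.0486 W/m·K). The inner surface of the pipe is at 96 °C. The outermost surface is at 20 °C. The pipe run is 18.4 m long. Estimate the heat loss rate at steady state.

Per-layer cylindrical resistances, series-summed:
R_stainless steel pipe wall = ln(100.2/95)/(2π×15×18.4) = 3.073×10^-5 K/W
R_expanded polystyrene = ln(130.2/100.2)/(2π×0.0316×18.4) = 0.07169 K/W
R_glass-fibre batt = ln(190.2/130.2)/(2π×0.0486×18.4) = 0.06745 K/W
R_total = 0.1392 K/W
Q = ΔT/R_total = 76/0.1392

Q ≈ 546 W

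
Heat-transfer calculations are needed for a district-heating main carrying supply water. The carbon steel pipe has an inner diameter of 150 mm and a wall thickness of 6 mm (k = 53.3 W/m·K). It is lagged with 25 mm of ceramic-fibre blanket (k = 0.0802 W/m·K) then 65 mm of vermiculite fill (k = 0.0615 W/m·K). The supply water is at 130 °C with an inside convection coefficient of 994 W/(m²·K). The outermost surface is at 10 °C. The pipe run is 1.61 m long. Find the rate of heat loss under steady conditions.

For a radial system each layer contributes R = ln(r_out/r_in)/(2πkL); films add R = 1/(hA).
R_inner film = 1/(h_i·2πr₁L) = 1/(994×2π×0.075×1.61) = 0.001326 K/W
R_carbon steel pipe wall = ln(81/75)/(2π×53.3×1.61) = 1.427×10^-4 K/W
R_ceramic-fibre blanket = ln(106/81)/(2π×0.0802×1.61) = 0.3316 K/W
R_vermiculite fill = ln(171/106)/(2π×0.0615×1.61) = 0.7687 K/W
R_total = 1.102 K/W
Q = ΔT/R_total = 120/1.102

Q ≈ 109 W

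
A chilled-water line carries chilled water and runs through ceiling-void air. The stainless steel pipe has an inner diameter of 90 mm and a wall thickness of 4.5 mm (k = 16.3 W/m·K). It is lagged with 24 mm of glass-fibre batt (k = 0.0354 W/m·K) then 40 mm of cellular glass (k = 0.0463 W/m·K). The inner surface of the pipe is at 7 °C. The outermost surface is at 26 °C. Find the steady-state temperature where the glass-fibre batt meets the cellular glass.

Treating each annulus and film as a series resistance:
R_stainless steel pipe wall = ln(49.5/45)/(2π×16.3×1) = 9.306×10^-4 K/W
R_glass-fibre batt = ln(73.5/49.5)/(2π×0.0354×1) = 1.777 K/W
R_cellular glass = ln(113.5/73.5)/(2π×0.0463×1) = 1.494 K/W
R_total = 3.272 K/W
Q = ΔT/R_total = 19/3.272
Q = 5.81 W/m
T_interface = T_inner + Q·ΣR(inner→interface) = 7 + 5.81×1.778

T ≈ 17.3 °C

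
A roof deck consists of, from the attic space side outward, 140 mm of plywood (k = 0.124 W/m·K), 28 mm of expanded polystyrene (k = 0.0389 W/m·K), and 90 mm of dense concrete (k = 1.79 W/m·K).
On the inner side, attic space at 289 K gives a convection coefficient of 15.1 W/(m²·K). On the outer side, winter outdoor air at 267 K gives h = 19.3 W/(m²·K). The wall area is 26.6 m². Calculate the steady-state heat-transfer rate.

Q ≈ 290 W

Treating each layer as a thermal resistance in series:
R_inner film = 1/(h_i·A) = 1/(15.1×26.6) = 0.00249 K/W
R_plywood = L/(kA) = 0.14/(0.124×26.6) = 0.04244 K/W
R_expanded polystyrene = L/(kA) = 0.028/(0.0389×26.6) = 0.02706 K/W
R_dense concrete = L/(kA) = 0.09/(1.79×26.6) = 0.00189 K/W
R_outer film = 1/(h_o·A) = 1/(19.3×26.6) = 0.001948 K/W
R_total = 0.07583 K/W
Q = ΔT / R_total = 22 / 0.07583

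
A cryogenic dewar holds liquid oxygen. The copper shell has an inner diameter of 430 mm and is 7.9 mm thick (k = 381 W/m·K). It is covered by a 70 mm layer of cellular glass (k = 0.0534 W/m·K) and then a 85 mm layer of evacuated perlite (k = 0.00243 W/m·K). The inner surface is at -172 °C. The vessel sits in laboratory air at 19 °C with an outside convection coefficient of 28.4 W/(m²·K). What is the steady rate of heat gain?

Q ≈ 7.14 W

Spherical conduction: R = (1/r_in − 1/r_out)/(4πk) per layer; series-sum.
R_copper shell = (1/0.215 − 1/0.2229)/(4π×381) = 3.443×10^-5 K/W
R_cellular glass = (1/0.2229 − 1/0.2929)/(4π×0.0534) = 1.598 K/W
R_evacuated perlite = (1/0.2929 − 1/0.3779)/(4π×0.00243) = 25.15 K/W
R_outer film = 1/(h·4πr_o²) = 1/(28.4×4π×0.3779²) = 0.01962 K/W
R_total = 26.77 K/W
Q = ΔT/R_total = 191/26.77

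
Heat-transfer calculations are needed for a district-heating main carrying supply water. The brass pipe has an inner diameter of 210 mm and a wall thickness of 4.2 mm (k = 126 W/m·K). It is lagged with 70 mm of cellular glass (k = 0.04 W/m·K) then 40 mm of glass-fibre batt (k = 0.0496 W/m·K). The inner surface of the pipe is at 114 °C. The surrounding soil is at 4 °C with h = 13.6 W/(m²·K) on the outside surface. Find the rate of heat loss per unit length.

q′ ≈ 41.2 W/m

Cylindrical conduction, so R = ln(r₂/r₁)/(2πkL) per layer, in series:
R_brass pipe wall = ln(109.2/105)/(2π×126×1) = 4.954×10^-5 K/W
R_cellular glass = ln(179.2/109.2)/(2π×0.04×1) = 1.971 K/W
R_glass-fibre batt = ln(219.2/179.2)/(2π×0.0496×1) = 0.6465 K/W
R_outer film = 1/(h_o·2πr_oL) = 1/(13.6×2π×0.2192×1) = 0.05339 K/W
R_total = 2.671 K/W
Q = ΔT/R_total = 110/2.671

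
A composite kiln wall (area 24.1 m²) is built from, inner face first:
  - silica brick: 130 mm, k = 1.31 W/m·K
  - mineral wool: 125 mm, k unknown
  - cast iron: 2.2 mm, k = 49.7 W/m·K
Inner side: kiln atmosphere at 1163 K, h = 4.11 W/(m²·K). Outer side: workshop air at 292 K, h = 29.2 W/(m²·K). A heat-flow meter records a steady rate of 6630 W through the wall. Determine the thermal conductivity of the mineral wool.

k ≈ 0.0448 W/(m·K)

Model the wall as resistances in series:
R_inner film = 1/(h_i·A) = 1/(4.11×24.1) = 0.0101 K/W
R_silica brick = L/(kA) = 0.13/(1.31×24.1) = 0.004118 K/W
R_cast iron = L/(kA) = 0.0022/(49.7×24.1) = 1.837×10^-6 K/W
R_outer film = 1/(h_o·A) = 1/(29.2×24.1) = 0.001421 K/W
Sum of known resistances R_other = 0.01564 K/W
Total R = ΔT/Q = 871/6630 = 0.1314 K/W
R_mineral wool = R_total − R_other = 0.1157 K/W
k = L/(R·A) = 0.125/(0.1157×24.1)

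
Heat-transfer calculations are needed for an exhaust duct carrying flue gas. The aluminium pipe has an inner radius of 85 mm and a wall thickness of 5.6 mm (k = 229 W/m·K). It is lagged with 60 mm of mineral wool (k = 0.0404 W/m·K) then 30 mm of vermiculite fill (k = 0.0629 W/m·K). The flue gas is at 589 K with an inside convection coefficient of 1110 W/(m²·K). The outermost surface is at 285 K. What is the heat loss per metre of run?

Treating each annulus and film as a series resistance:
R_inner film = 1/(h_i·2πr₁L) = 1/(1110×2π×0.085×1) = 0.001687 K/W
R_aluminium pipe wall = ln(90.6/85)/(2π×229×1) = 4.434×10^-5 K/W
R_mineral wool = ln(150.6/90.6)/(2π×0.0404×1) = 2.002 K/W
R_vermiculite fill = ln(180.6/150.6)/(2π×0.0629×1) = 0.4596 K/W
R_total = 2.463 K/W
Q = ΔT/R_total = 304/2.463

q′ ≈ 123 W/m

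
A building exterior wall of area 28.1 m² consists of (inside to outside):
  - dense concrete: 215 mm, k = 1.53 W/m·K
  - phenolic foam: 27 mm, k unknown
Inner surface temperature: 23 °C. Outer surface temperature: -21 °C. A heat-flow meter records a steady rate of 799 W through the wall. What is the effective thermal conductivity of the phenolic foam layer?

Treating each layer as a thermal resistance in series:
R_dense concrete = L/(kA) = 0.215/(1.53×28.1) = 0.005001 K/W
Sum of known resistances R_other = 0.005001 K/W
Total R = ΔT/Q = 44/799 = 0.05507 K/W
R_phenolic foam = R_total − R_other = 0.05007 K/W
k = L/(R·A) = 0.027/(0.05007×28.1)

k ≈ 0.0192 W/(m·K)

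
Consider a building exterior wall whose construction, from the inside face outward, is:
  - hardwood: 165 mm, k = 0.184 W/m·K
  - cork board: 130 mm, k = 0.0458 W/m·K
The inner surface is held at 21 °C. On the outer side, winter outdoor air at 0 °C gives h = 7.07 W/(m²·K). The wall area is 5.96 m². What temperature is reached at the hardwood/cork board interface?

Thermal resistances in series:
R_hardwood = L/(kA) = 0.165/(0.184×5.96) = 0.1505 K/W
R_cork board = L/(kA) = 0.13/(0.0458×5.96) = 0.4762 K/W
R_outer film = 1/(h_o·A) = 1/(7.07×5.96) = 0.02373 K/W
R_total = 0.6504 K/W;  Q = ΔT/R_total = 21/0.6504 = 32.29 W
T_interface = T_inner − Q·ΣR(inner→interface) = 21 − 32.3×0.1505

T ≈ 16.1 °C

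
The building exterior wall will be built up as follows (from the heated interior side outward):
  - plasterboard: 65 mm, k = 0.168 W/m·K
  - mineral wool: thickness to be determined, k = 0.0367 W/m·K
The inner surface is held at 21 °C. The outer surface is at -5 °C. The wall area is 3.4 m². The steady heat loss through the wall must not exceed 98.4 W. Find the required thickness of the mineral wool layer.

L ≈ 18.8 mm

Treating each layer as a thermal resistance in series:
R_plasterboard = L/(kA) = 0.065/(0.168×3.4) = 0.1138 K/W
Sum of the known resistances R_other = 0.1138 K/W
Required total resistance R_tot = ΔT/Q_allow = 26/98.4 = 0.2642 K/W
R_mineral wool = R_tot − R_other = 0.1504 K/W
L = R·k·A = 0.1504×0.0367×3.4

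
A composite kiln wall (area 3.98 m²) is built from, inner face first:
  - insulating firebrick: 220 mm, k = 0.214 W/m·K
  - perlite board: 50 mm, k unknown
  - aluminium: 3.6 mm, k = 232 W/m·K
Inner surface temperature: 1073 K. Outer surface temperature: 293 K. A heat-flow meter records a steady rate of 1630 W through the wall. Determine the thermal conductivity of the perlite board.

k ≈ 0.057 W/(m·K)

Using the resistance-network approach (series):
R_insulating firebrick = L/(kA) = 0.22/(0.214×3.98) = 0.2583 K/W
R_aluminium = L/(kA) = 0.0036/(232×3.98) = 3.899×10^-6 K/W
Sum of known resistances R_other = 0.2583 K/W
Total R = ΔT/Q = 780/1630 = 0.4785 K/W
R_perlite board = R_total − R_other = 0.2202 K/W
k = L/(R·A) = 0.05/(0.2202×3.98)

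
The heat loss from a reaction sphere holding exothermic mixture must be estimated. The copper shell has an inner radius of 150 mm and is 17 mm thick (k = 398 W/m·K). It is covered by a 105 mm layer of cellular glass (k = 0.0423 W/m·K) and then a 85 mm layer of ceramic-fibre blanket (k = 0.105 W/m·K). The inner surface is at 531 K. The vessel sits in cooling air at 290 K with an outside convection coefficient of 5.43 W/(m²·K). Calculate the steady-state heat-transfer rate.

Q ≈ 47 W

Spherical conduction: R = (1/r_in − 1/r_out)/(4πk) per layer; series-sum.
R_copper shell = (1/0.15 − 1/0.167)/(4π×398) = 1.357×10^-4 K/W
R_cellular glass = (1/0.167 − 1/0.272)/(4π×0.0423) = 4.349 K/W
R_ceramic-fibre blanket = (1/0.272 − 1/0.357)/(4π×0.105) = 0.6634 K/W
R_outer film = 1/(h·4πr_o²) = 1/(5.43×4π×0.357²) = 0.115 K/W
R_total = 5.127 K/W
Q = ΔT/R_total = 241/5.127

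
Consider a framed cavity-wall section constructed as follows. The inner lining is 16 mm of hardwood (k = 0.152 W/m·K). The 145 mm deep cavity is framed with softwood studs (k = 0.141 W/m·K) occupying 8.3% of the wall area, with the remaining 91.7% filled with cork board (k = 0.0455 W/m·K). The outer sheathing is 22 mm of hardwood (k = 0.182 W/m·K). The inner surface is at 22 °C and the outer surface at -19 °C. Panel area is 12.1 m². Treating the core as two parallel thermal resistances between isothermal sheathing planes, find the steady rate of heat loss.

Sheathing layers in series; stud and cavity paths in parallel between them.
R_inner = 0.016/(0.152×12.1) = 0.008699 K/W
R_stud  = 0.145/(0.141×0.083×12.1) = 1.024 K/W
R_cav   = 0.145/(0.0455×0.917×12.1) = 0.2872 K/W
1/R_core = 1/R_stud + 1/R_cav → R_core = 0.2243 K/W
R_outer = 0.022/(0.182×12.1) = 0.00999 K/W
R_total = 0.243 K/W
Q = ΔT/R_total = 41/0.243

Q ≈ 169 W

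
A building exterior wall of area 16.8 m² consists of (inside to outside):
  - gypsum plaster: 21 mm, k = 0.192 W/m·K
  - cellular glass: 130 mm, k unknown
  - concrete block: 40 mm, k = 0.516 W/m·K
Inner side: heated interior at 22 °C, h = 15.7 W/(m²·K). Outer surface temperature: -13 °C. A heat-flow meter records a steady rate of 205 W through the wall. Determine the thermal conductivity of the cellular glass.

Treating each layer as a thermal resistance in series:
R_inner film = 1/(h_i·A) = 1/(15.7×16.8) = 0.003791 K/W
R_gypsum plaster = L/(kA) = 0.021/(0.192×16.8) = 0.00651 K/W
R_concrete block = L/(kA) = 0.04/(0.516×16.8) = 0.004614 K/W
Sum of known resistances R_other = 0.01492 K/W
Total R = ΔT/Q = 35/205 = 0.1707 K/W
R_cellular glass = R_total − R_other = 0.1558 K/W
k = L/(R·A) = 0.13/(0.1558×16.8)

k ≈ 0.0497 W/(m·K)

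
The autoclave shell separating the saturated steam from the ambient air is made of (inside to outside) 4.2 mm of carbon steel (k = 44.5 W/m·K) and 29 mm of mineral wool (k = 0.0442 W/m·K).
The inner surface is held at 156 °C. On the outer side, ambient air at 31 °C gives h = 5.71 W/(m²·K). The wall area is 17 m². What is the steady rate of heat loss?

Model the wall as resistances in series:
R_carbon steel = L/(kA) = 0.0042/(44.5×17) = 5.552×10^-6 K/W
R_mineral wool = L/(kA) = 0.029/(0.0442×17) = 0.03859 K/W
R_outer film = 1/(h_o·A) = 1/(5.71×17) = 0.0103 K/W
R_total = 0.0489 K/W
Q = ΔT / R_total = 125 / 0.0489

Q ≈ 2560 W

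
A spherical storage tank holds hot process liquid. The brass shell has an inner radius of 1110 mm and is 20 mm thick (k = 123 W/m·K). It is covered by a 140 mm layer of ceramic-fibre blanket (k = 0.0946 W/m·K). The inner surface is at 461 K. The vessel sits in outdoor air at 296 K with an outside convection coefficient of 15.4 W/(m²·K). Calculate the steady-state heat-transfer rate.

Spherical conduction: R = (1/r_in − 1/r_out)/(4πk) per layer; series-sum.
R_brass shell = (1/1.11 − 1/1.13)/(4π×123) = 1.032×10^-5 K/W
R_ceramic-fibre blanket = (1/1.13 − 1/1.27)/(4π×0.0946) = 0.08206 K/W
R_outer film = 1/(h·4πr_o²) = 1/(15.4×4π×1.27²) = 0.003204 K/W
R_total = 0.08528 K/W
Q = ΔT/R_total = 165/0.08528

Q ≈ 1930 W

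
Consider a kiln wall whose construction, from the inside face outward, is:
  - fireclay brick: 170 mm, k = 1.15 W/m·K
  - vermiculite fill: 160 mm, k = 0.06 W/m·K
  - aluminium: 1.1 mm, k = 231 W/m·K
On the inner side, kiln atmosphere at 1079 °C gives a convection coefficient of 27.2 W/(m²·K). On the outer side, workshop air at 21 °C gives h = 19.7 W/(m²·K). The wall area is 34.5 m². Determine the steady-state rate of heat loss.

Q ≈ 12600 W

Thermal resistances in series:
R_inner film = 1/(h_i·A) = 1/(27.2×34.5) = 0.001066 K/W
R_fireclay brick = L/(kA) = 0.17/(1.15×34.5) = 0.004285 K/W
R_vermiculite fill = L/(kA) = 0.16/(0.06×34.5) = 0.07729 K/W
R_aluminium = L/(kA) = 0.0011/(231×34.5) = 1.38×10^-7 K/W
R_outer film = 1/(h_o·A) = 1/(19.7×34.5) = 0.001471 K/W
R_total = 0.08412 K/W
Q = ΔT / R_total = 1058 / 0.08412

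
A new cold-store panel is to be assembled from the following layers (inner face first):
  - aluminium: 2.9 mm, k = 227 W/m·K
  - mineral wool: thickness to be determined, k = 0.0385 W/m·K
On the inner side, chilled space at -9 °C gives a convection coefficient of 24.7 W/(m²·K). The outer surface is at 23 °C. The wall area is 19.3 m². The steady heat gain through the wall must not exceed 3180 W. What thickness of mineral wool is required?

L ≈ 5.92 mm

Series thermal resistances:
R_inner film = 1/(h_i·A) = 1/(24.7×19.3) = 0.002098 K/W
R_aluminium = L/(kA) = 0.0029/(227×19.3) = 6.619×10^-7 K/W
Sum of the known resistances R_other = 0.002098 K/W
Required total resistance R_tot = ΔT/Q_allow = 32/3180 = 0.01006 K/W
R_mineral wool = R_tot − R_other = 0.007965 K/W
L = R·k·A = 0.007965×0.0385×19.3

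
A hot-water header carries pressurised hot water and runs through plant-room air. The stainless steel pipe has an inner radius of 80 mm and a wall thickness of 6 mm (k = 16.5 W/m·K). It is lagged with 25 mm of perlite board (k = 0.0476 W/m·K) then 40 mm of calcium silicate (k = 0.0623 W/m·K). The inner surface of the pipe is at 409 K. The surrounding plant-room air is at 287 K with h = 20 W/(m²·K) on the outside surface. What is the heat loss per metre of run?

q′ ≈ 72.1 W/m

For a radial system each layer contributes R = ln(r_out/r_in)/(2πkL); films add R = 1/(hA).
R_stainless steel pipe wall = ln(86/80)/(2π×16.5×1) = 6.976×10^-4 K/W
R_perlite board = ln(111/86)/(2π×0.0476×1) = 0.8532 K/W
R_calcium silicate = ln(151/111)/(2π×0.0623×1) = 0.7862 K/W
R_outer film = 1/(h_o·2πr_oL) = 1/(20×2π×0.151×1) = 0.0527 K/W
R_total = 1.693 K/W
Q = ΔT/R_total = 122/1.693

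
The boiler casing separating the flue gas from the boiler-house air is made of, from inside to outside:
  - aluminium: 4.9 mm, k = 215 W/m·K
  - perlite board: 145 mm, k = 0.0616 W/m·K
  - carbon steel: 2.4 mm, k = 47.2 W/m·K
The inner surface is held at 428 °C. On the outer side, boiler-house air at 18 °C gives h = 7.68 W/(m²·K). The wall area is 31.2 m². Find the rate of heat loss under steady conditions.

Q ≈ 5150 W

Thermal resistances in series:
R_aluminium = L/(kA) = 0.0049/(215×31.2) = 7.305×10^-7 K/W
R_perlite board = L/(kA) = 0.145/(0.0616×31.2) = 0.07545 K/W
R_carbon steel = L/(kA) = 0.0024/(47.2×31.2) = 1.63×10^-6 K/W
R_outer film = 1/(h_o·A) = 1/(7.68×31.2) = 0.004173 K/W
R_total = 0.07962 K/W
Q = ΔT / R_total = 410 / 0.07962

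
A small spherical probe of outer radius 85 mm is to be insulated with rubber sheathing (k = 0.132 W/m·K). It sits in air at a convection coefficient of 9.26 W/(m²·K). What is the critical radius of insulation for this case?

For a sphere r_cr = 2k/h = 2×0.132/9.26
r_cr = 28.5 mm; since the bare radius (85 mm) is above r_cr, any added insulation will reduce heat loss.

r_cr ≈ 28.5 mm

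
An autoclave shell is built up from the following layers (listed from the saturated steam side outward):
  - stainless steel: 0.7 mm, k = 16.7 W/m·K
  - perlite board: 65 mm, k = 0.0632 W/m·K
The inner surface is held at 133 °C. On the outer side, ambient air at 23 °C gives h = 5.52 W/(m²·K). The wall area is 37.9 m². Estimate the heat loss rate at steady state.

Q ≈ 3450 W

Model the wall as resistances in series:
R_stainless steel = L/(kA) = 0.0007/(16.7×37.9) = 1.106×10^-6 K/W
R_perlite board = L/(kA) = 0.065/(0.0632×37.9) = 0.02714 K/W
R_outer film = 1/(h_o·A) = 1/(5.52×37.9) = 0.00478 K/W
R_total = 0.03192 K/W
Q = ΔT / R_total = 110 / 0.03192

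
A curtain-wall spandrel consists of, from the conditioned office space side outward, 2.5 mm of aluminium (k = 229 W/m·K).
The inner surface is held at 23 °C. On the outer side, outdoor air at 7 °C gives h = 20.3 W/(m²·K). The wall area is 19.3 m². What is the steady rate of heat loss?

Thermal resistances in series:
R_aluminium = L/(kA) = 0.0025/(229×19.3) = 5.656×10^-7 K/W
R_outer film = 1/(h_o·A) = 1/(20.3×19.3) = 0.002552 K/W
R_total = 0.002553 K/W
Q = ΔT / R_total = 16 / 0.002553

Q ≈ 6270 W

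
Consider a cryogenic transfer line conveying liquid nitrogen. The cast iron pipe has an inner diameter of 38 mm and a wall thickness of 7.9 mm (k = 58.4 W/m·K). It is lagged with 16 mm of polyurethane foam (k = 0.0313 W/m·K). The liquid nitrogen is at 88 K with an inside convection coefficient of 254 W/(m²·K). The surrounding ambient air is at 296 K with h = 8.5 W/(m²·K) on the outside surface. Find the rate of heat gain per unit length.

q′ ≈ 73.1 W/m

Cylindrical conduction, so R = ln(r₂/r₁)/(2πkL) per layer, in series:
R_inner film = 1/(h_i·2πr₁L) = 1/(254×2π×0.019×1) = 0.03298 K/W
R_cast iron pipe wall = ln(26.9/19)/(2π×58.4×1) = 9.475×10^-4 K/W
R_polyurethane foam = ln(42.9/26.9)/(2π×0.0313×1) = 2.373 K/W
R_outer film = 1/(h_o·2πr_oL) = 1/(8.5×2π×0.0429×1) = 0.4365 K/W
R_total = 2.844 K/W
Q = ΔT/R_total = 208/2.844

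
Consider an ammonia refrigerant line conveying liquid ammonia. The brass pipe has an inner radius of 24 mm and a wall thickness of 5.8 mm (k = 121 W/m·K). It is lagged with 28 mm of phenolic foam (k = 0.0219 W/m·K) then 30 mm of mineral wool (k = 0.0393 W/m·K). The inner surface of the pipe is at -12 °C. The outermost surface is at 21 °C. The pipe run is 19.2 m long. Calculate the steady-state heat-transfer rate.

Treating each annulus and film as a series resistance:
R_brass pipe wall = ln(29.8/24)/(2π×121×19.2) = 1.483×10^-5 K/W
R_phenolic foam = ln(57.8/29.8)/(2π×0.0219×19.2) = 0.2508 K/W
R_mineral wool = ln(87.8/57.8)/(2π×0.0393×19.2) = 0.08818 K/W
R_total = 0.339 K/W
Q = ΔT/R_total = 33/0.339

Q ≈ 97.4 W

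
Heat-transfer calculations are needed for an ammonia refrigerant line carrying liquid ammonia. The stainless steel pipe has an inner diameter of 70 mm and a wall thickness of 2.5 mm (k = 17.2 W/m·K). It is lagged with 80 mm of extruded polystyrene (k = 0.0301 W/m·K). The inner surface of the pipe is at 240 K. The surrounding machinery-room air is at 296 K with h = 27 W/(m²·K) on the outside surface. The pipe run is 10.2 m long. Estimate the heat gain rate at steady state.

Q ≈ 93.8 W

Cylindrical conduction, so R = ln(r₂/r₁)/(2πkL) per layer, in series:
R_stainless steel pipe wall = ln(37.5/35)/(2π×17.2×10.2) = 6.259×10^-5 K/W
R_extruded polystyrene = ln(117.5/37.5)/(2π×0.0301×10.2) = 0.592 K/W
R_outer film = 1/(h_o·2πr_oL) = 1/(27×2π×0.1175×10.2) = 0.004918 K/W
R_total = 0.597 K/W
Q = ΔT/R_total = 56/0.597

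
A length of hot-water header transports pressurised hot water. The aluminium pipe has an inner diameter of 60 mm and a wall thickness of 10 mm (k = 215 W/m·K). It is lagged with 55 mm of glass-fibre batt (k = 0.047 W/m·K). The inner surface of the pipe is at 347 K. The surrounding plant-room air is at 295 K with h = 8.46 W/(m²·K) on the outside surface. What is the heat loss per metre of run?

Cylindrical conduction, so R = ln(r₂/r₁)/(2πkL) per layer, in series:
R_aluminium pipe wall = ln(40/30)/(2π×215×1) = 2.13×10^-4 K/W
R_glass-fibre batt = ln(95/40)/(2π×0.047×1) = 2.929 K/W
R_outer film = 1/(h_o·2πr_oL) = 1/(8.46×2π×0.095×1) = 0.198 K/W
R_total = 3.127 K/W
Q = ΔT/R_total = 52/3.127

q′ ≈ 16.6 W/m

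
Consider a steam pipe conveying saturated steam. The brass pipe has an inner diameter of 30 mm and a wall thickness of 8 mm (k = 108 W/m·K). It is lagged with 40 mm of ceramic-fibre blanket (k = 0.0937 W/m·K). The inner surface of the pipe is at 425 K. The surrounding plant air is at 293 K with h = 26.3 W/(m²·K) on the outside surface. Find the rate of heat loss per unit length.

For a radial system each layer contributes R = ln(r_out/r_in)/(2πkL); films add R = 1/(hA).
R_brass pipe wall = ln(23/15)/(2π×108×1) = 6.299×10^-4 K/W
R_ceramic-fibre blanket = ln(63/23)/(2π×0.0937×1) = 1.712 K/W
R_outer film = 1/(h_o·2πr_oL) = 1/(26.3×2π×0.063×1) = 0.09606 K/W
R_total = 1.808 K/W
Q = ΔT/R_total = 132/1.808

q′ ≈ 73 W/m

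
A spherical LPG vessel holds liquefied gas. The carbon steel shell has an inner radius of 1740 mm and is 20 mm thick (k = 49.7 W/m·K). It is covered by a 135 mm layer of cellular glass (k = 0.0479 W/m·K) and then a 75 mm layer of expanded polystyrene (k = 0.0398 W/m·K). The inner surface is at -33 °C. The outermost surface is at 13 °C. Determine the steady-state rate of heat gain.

For a spherical shell R = (1/r₁ − 1/r₂)/(4πk); film R = 1/(h·4πr²). In series:
R_carbon steel shell = (1/1.74 − 1/1.76)/(4π×49.7) = 1.046×10^-5 K/W
R_cellular glass = (1/1.76 − 1/1.895)/(4π×0.0479) = 0.06725 K/W
R_expanded polystyrene = (1/1.895 − 1/1.97)/(4π×0.0398) = 0.04017 K/W
R_total = 0.1074 K/W
Q = ΔT/R_total = 46/0.1074

Q ≈ 428 W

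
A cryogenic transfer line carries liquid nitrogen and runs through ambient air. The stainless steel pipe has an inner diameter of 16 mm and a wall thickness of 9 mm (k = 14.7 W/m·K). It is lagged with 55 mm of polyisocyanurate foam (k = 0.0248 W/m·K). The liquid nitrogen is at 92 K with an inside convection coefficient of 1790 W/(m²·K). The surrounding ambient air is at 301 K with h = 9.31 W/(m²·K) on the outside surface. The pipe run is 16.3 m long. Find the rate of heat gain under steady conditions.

Q ≈ 358 W

Per-layer cylindrical resistances, series-summed:
R_inner film = 1/(h_i·2πr₁L) = 1/(1790×2π×0.008×16.3) = 6.819×10^-4 K/W
R_stainless steel pipe wall = ln(17/8)/(2π×14.7×16.3) = 5.007×10^-4 K/W
R_polyisocyanurate foam = ln(72/17)/(2π×0.0248×16.3) = 0.5683 K/W
R_outer film = 1/(h_o·2πr_oL) = 1/(9.31×2π×0.072×16.3) = 0.01457 K/W
R_total = 0.5841 K/W
Q = ΔT/R_total = 209/0.5841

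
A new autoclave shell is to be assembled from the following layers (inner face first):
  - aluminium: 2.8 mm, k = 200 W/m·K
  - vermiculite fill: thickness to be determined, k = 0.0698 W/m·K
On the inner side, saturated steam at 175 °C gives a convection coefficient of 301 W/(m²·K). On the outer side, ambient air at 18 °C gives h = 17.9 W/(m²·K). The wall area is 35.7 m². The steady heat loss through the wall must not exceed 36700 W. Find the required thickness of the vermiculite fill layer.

L ≈ 6.53 mm

Using the resistance-network approach (series):
R_inner film = 1/(h_i·A) = 1/(301×35.7) = 9.306×10^-5 K/W
R_aluminium = L/(kA) = 0.0028/(200×35.7) = 3.922×10^-7 K/W
R_outer film = 1/(h_o·A) = 1/(17.9×35.7) = 0.001565 K/W
Sum of the known resistances R_other = 0.001658 K/W
Required total resistance R_tot = ΔT/Q_allow = 157/36700 = 0.004278 K/W
R_vermiculite fill = R_tot − R_other = 0.00262 K/W
L = R·k·A = 0.00262×0.0698×35.7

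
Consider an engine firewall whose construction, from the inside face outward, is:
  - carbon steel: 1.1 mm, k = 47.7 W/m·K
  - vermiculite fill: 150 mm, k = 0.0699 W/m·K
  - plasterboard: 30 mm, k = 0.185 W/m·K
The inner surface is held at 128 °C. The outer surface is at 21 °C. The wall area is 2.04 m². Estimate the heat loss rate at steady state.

Model the wall as resistances in series:
R_carbon steel = L/(kA) = 0.0011/(47.7×2.04) = 1.13×10^-5 K/W
R_vermiculite fill = L/(kA) = 0.15/(0.0699×2.04) = 1.052 K/W
R_plasterboard = L/(kA) = 0.03/(0.185×2.04) = 0.07949 K/W
R_total = 1.131 K/W
Q = ΔT / R_total = 107 / 1.131

Q ≈ 94.6 W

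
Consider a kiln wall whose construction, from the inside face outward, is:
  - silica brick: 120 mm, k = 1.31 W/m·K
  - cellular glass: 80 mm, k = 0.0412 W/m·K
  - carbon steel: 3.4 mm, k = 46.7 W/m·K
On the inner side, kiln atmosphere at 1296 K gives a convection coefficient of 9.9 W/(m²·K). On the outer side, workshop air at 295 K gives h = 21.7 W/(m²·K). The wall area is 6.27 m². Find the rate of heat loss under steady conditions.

Using the resistance-network approach (series):
R_inner film = 1/(h_i·A) = 1/(9.9×6.27) = 0.01611 K/W
R_silica brick = L/(kA) = 0.12/(1.31×6.27) = 0.01461 K/W
R_cellular glass = L/(kA) = 0.08/(0.0412×6.27) = 0.3097 K/W
R_carbon steel = L/(kA) = 0.0034/(46.7×6.27) = 1.161×10^-5 K/W
R_outer film = 1/(h_o·A) = 1/(21.7×6.27) = 0.00735 K/W
R_total = 0.3478 K/W
Q = ΔT / R_total = 1001 / 0.3478

Q ≈ 2880 W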